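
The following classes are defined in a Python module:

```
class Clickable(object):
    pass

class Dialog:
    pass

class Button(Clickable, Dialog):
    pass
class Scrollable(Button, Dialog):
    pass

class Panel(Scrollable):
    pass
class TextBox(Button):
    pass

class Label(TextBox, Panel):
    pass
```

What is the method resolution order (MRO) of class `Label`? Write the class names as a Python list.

[Label, TextBox, Panel, Scrollable, Button, Clickable, Dialog, object]

L[Label] = Label + merge(L[TextBox], L[Panel], [TextBox Panel])
  take TextBox:  [TextBox Button Clickable Dialog object] + [Panel Scrollable Button Clickable Dialog object] + [TextBox Panel]
  take Panel:  [Button Clickable Dialog object] + [Panel Scrollable Button Clickable Dialog object] + [Panel]
  take Scrollable:  [Button Clickable Dialog object] + [Scrollable Button Clickable Dialog object]
  take Button:  [Button Clickable Dialog object] + [Button Clickable Dialog object]
  take Clickable:  [Clickable Dialog object] + [Clickable Dialog object]
  take Dialog:  [Dialog object] + [Dialog object]
  take object:  [object] + [object]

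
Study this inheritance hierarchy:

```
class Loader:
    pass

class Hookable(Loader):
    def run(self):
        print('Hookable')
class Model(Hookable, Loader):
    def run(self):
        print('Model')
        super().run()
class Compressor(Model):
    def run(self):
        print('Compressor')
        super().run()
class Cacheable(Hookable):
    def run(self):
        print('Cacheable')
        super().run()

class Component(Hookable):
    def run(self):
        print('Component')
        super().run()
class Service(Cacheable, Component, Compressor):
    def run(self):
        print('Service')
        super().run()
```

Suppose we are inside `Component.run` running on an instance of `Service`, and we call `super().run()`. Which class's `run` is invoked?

L[Service] = Service + merge(L[Cacheable], L[Component], L[Compressor], [Cacheable Component Compressor])
  take Cacheable:  [Cacheable Hookable Loader object] + [Component Hookable Loader object] + [Compressor Model Hookable Loader object] + [Cacheable Component Compressor]
  take Component:  [Hookable Loader object] + [Component Hookable Loader object] + [Compressor Model Hookable Loader object] + [Component Compressor]
  take Compressor:  [Hookable Loader object] + [Hookable Loader object] + [Compressor Model Hookable Loader object] + [Compressor]
  take Model:  [Hookable Loader object] + [Hookable Loader object] + [Model Hookable Loader object]
  take Hookable:  [Hookable Loader object] + [Hookable Loader object] + [Hookable Loader object]
  take Loader:  [Loader object] + [Loader object] + [Loader object]
  take object:  [object] + [object] + [object]
MRO: Service Cacheable Component Compressor Model Hookable Loader object
super() in Component.run on a Service instance goes to the class after Component in Service's MRO: Compressor.

Compressor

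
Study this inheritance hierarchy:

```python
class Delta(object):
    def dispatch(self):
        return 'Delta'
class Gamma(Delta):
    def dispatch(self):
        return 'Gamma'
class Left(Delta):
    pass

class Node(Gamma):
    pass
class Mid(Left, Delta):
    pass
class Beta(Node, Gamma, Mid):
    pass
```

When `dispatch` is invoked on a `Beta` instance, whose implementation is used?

L[Beta] = Beta + merge(L[Node], L[Gamma], L[Mid], [Node Gamma Mid])
  take Node:  [Node Gamma Delta object] + [Gamma Delta object] + [Mid Left Delta object] + [Node Gamma Mid]
  take Gamma:  [Gamma Delta object] + [Gamma Delta object] + [Mid Left Delta object] + [Gamma Mid]
  take Mid:  [Delta object] + [Delta object] + [Mid Left Delta object] + [Mid]
  take Left:  [Delta object] + [Delta object] + [Left Delta object]
  take Delta:  [Delta object] + [Delta object] + [Delta object]
  take object:  [object] + [object] + [object]
MRO: Beta Node Gamma Mid Left Delta object
dispatch is defined in: Delta, Gamma. First along the MRO is Gamma.

Gamma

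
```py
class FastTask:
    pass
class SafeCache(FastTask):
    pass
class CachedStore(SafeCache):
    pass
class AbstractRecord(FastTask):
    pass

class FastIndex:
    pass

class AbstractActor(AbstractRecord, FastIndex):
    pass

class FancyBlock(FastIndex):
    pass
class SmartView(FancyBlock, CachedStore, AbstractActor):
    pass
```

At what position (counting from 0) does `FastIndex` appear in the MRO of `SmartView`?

L[SmartView] = SmartView + merge(L[FancyBlock], L[CachedStore], L[AbstractActor], [FancyBlock CachedStore AbstractActor])
  take FancyBlock:  [FancyBlock FastIndex object] + [CachedStore SafeCache FastTask object] + [AbstractActor AbstractRecord FastTask FastIndex object] + [FancyBlock CachedStore AbstractActor]
  take CachedStore:  [FastIndex object] + [CachedStore SafeCache FastTask object] + [AbstractActor AbstractRecord FastTask FastIndex object] + [CachedStore AbstractActor]
  take SafeCache:  [FastIndex object] + [SafeCache FastTask object] + [AbstractActor AbstractRecord FastTask FastIndex object] + [AbstractActor]
  take AbstractActor:  [FastIndex object] + [FastTask object] + [AbstractActor AbstractRecord FastTask FastIndex object] + [AbstractActor]
  take AbstractRecord:  [FastIndex object] + [FastTask object] + [AbstractRecord FastTask FastIndex object]
  take FastTask:  [FastIndex object] + [FastTask object] + [FastTask FastIndex object]
  take FastIndex:  [FastIndex object] + [object] + [FastIndex object]
  take object:  [object] + [object] + [object]
MRO: SmartView FancyBlock CachedStore SafeCache AbstractActor AbstractRecord FastTask FastIndex object
FastIndex sits at index 7.

7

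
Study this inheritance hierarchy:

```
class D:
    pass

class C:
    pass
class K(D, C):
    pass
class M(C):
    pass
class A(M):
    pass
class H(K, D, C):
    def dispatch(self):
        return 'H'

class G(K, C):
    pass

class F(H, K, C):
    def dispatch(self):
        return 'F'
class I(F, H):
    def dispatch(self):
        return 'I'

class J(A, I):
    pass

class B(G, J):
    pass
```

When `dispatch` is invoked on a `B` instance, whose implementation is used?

L[B] = B + merge(L[G], L[J], [G J])
  take G:  [G K D C object] + [J A M I F H K D C object] + [G J]
  take J:  [K D C object] + [J A M I F H K D C object] + [J]
  take A:  [K D C object] + [A M I F H K D C object]
  take M:  [K D C object] + [M I F H K D C object]
  take I:  [K D C object] + [I F H K D C object]
  take F:  [K D C object] + [F H K D C object]
  take H:  [K D C object] + [H K D C object]
  take K:  [K D C object] + [K D C object]
  take D:  [D C object] + [D C object]
  take C:  [C object] + [C object]
  take object:  [object] + [object]
MRO: B G J A M I F H K D C object
dispatch is defined in: F, H, I. First along the MRO is I.

I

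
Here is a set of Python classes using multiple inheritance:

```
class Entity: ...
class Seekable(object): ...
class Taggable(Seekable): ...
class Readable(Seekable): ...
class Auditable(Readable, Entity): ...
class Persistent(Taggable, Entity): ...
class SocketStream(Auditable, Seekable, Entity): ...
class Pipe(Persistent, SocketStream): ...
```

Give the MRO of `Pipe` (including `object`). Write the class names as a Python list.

[Pipe, Persistent, Taggable, SocketStream, Auditable, Readable, Seekable, Entity, object]

L[Pipe] = Pipe + merge(L[Persistent], L[SocketStream], [Persistent SocketStream])
  take Persistent:  [Persistent Taggable Seekable Entity object] + [SocketStream Auditable Readable Seekable Entity object] + [Persistent SocketStream]
  take Taggable:  [Taggable Seekable Entity object] + [SocketStream Auditable Readable Seekable Entity object] + [SocketStream]
  take SocketStream:  [Seekable Entity object] + [SocketStream Auditable Readable Seekable Entity object] + [SocketStream]
  take Auditable:  [Seekable Entity object] + [Auditable Readable Seekable Entity object]
  take Readable:  [Seekable Entity object] + [Readable Seekable Entity object]
  take Seekable:  [Seekable Entity object] + [Seekable Entity object]
  take Entity:  [Entity object] + [Entity object]
  take object:  [object] + [object]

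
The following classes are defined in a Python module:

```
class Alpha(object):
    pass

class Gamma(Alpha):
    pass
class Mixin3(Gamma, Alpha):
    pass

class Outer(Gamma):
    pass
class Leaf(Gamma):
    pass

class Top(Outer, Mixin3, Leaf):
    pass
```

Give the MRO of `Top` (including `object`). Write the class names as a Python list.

[Top, Outer, Mixin3, Leaf, Gamma, Alpha, object]

L[Top] = Top + merge(L[Outer], L[Mixin3], L[Leaf], [Outer Mixin3 Leaf])
  take Outer:  [Outer Gamma Alpha object] + [Mixin3 Gamma Alpha object] + [Leaf Gamma Alpha object] + [Outer Mixin3 Leaf]
  take Mixin3:  [Gamma Alpha object] + [Mixin3 Gamma Alpha object] + [Leaf Gamma Alpha object] + [Mixin3 Leaf]
  take Leaf:  [Gamma Alpha object] + [Gamma Alpha object] + [Leaf Gamma Alpha object] + [Leaf]
  take Gamma:  [Gamma Alpha object] + [Gamma Alpha object] + [Gamma Alpha object]
  take Alpha:  [Alpha object] + [Alpha object] + [Alpha object]
  take object:  [object] + [object] + [object]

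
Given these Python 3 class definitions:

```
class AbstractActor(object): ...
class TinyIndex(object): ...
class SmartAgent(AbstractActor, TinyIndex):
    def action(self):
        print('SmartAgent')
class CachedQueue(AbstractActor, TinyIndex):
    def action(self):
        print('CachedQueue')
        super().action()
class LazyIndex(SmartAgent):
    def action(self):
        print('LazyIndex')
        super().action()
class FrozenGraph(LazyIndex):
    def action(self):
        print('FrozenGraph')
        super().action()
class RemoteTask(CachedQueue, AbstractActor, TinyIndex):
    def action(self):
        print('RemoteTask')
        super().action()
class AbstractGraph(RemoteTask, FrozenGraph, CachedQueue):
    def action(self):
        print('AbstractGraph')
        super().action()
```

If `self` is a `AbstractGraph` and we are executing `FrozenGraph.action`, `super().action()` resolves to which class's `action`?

L[AbstractGraph] = AbstractGraph + merge(L[RemoteTask], L[FrozenGraph], L[CachedQueue], [RemoteTask FrozenGraph CachedQueue])
  take RemoteTask:  [RemoteTask CachedQueue AbstractActor TinyIndex object] + [FrozenGraph LazyIndex SmartAgent AbstractActor TinyIndex object] + [CachedQueue AbstractActor TinyIndex object] + [RemoteTask FrozenGraph CachedQueue]
  take FrozenGraph:  [CachedQueue AbstractActor TinyIndex object] + [FrozenGraph LazyIndex SmartAgent AbstractActor TinyIndex object] + [CachedQueue AbstractActor TinyIndex object] + [FrozenGraph CachedQueue]
  take CachedQueue:  [CachedQueue AbstractActor TinyIndex object] + [LazyIndex SmartAgent AbstractActor TinyIndex object] + [CachedQueue AbstractActor TinyIndex object] + [CachedQueue]
  take LazyIndex:  [AbstractActor TinyIndex object] + [LazyIndex SmartAgent AbstractActor TinyIndex object] + [AbstractActor TinyIndex object]
  take SmartAgent:  [AbstractActor TinyIndex object] + [SmartAgent AbstractActor TinyIndex object] + [AbstractActor TinyIndex object]
  take AbstractActor:  [AbstractActor TinyIndex object] + [AbstractActor TinyIndex object] + [AbstractActor TinyIndex object]
  take TinyIndex:  [TinyIndex object] + [TinyIndex object] + [TinyIndex object]
  take object:  [object] + [object] + [object]
MRO: AbstractGraph RemoteTask FrozenGraph CachedQueue LazyIndex SmartAgent AbstractActor TinyIndex object
super() in FrozenGraph.action on a AbstractGraph instance goes to the class after FrozenGraph in AbstractGraph's MRO: CachedQueue.

CachedQueue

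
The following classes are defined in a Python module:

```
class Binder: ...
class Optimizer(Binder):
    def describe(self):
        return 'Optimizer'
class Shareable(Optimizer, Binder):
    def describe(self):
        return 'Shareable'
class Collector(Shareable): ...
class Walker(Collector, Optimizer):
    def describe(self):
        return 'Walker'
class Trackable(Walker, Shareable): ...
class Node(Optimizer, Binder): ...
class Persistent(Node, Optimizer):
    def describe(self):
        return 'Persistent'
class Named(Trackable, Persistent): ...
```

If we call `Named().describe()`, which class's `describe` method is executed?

L[Named] = Named + merge(L[Trackable], L[Persistent], [Trackable Persistent])
  take Trackable:  [Trackable Walker Collector Shareable Optimizer Binder object] + [Persistent Node Optimizer Binder object] + [Trackable Persistent]
  take Walker:  [Walker Collector Shareable Optimizer Binder object] + [Persistent Node Optimizer Binder object] + [Persistent]
  take Collector:  [Collector Shareable Optimizer Binder object] + [Persistent Node Optimizer Binder object] + [Persistent]
  take Shareable:  [Shareable Optimizer Binder object] + [Persistent Node Optimizer Binder object] + [Persistent]
  take Persistent:  [Optimizer Binder object] + [Persistent Node Optimizer Binder object] + [Persistent]
  take Node:  [Optimizer Binder object] + [Node Optimizer Binder object]
  take Optimizer:  [Optimizer Binder object] + [Optimizer Binder object]
  take Binder:  [Binder object] + [Binder object]
  take object:  [object] + [object]
MRO: Named Trackable Walker Collector Shareable Persistent Node Optimizer Binder object
describe is defined in: Optimizer, Persistent, Shareable, Walker. First along the MRO is Walker.

Walker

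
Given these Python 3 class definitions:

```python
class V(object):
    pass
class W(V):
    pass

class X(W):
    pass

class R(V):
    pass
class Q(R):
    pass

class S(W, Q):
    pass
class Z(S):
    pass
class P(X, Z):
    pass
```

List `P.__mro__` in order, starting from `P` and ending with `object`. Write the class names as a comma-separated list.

P, X, Z, S, W, Q, R, V, object

L[P] = P + merge(L[X], L[Z], [X Z])
  take X:  [X W V object] + [Z S W Q R V object] + [X Z]
  take Z:  [W V object] + [Z S W Q R V object] + [Z]
  take S:  [W V object] + [S W Q R V object]
  take W:  [W V object] + [W Q R V object]
  take Q:  [V object] + [Q R V object]
  take R:  [V object] + [R V object]
  take V:  [V object] + [V object]
  take object:  [object] + [object]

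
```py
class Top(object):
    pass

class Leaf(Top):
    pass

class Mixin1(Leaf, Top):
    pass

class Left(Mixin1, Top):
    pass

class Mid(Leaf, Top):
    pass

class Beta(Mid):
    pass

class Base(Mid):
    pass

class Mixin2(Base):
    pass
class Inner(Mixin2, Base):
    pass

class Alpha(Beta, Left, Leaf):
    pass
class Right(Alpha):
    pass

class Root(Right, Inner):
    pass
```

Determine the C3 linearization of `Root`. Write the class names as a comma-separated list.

Root, Right, Alpha, Beta, Inner, Mixin2, Base, Mid, Left, Mixin1, Leaf, Top, object

L[Root] = Root + merge(L[Right], L[Inner], [Right Inner])
  take Right:  [Right Alpha Beta Mid Left Mixin1 Leaf Top object] + [Inner Mixin2 Base Mid Leaf Top object] + [Right Inner]
  take Alpha:  [Alpha Beta Mid Left Mixin1 Leaf Top object] + [Inner Mixin2 Base Mid Leaf Top object] + [Inner]
  take Beta:  [Beta Mid Left Mixin1 Leaf Top object] + [Inner Mixin2 Base Mid Leaf Top object] + [Inner]
  take Inner:  [Mid Left Mixin1 Leaf Top object] + [Inner Mixin2 Base Mid Leaf Top object] + [Inner]
  take Mixin2:  [Mid Left Mixin1 Leaf Top object] + [Mixin2 Base Mid Leaf Top object]
  take Base:  [Mid Left Mixin1 Leaf Top object] + [Base Mid Leaf Top object]
  take Mid:  [Mid Left Mixin1 Leaf Top object] + [Mid Leaf Top object]
  take Left:  [Left Mixin1 Leaf Top object] + [Leaf Top object]
  take Mixin1:  [Mixin1 Leaf Top object] + [Leaf Top object]
  take Leaf:  [Leaf Top object] + [Leaf Top object]
  take Top:  [Top object] + [Top object]
  take object:  [object] + [object]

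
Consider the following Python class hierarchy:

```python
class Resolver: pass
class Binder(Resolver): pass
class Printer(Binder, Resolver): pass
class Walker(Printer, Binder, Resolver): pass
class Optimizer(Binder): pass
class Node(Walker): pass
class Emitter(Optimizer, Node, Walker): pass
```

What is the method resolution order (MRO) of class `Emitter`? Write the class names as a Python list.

L[Emitter] = Emitter + merge(L[Optimizer], L[Node], L[Walker], [Optimizer Node Walker])
  take Optimizer:  [Optimizer Binder Resolver object] + [Node Walker Printer Binder Resolver object] + [Walker Printer Binder Resolver object] + [Optimizer Node Walker]
  take Node:  [Binder Resolver object] + [Node Walker Printer Binder Resolver object] + [Walker Printer Binder Resolver object] + [Node Walker]
  take Walker:  [Binder Resolver object] + [Walker Printer Binder Resolver object] + [Walker Printer Binder Resolver object] + [Walker]
  take Printer:  [Binder Resolver object] + [Printer Binder Resolver object] + [Printer Binder Resolver object]
  take Binder:  [Binder Resolver object] + [Binder Resolver object] + [Binder Resolver object]
  take Resolver:  [Resolver object] + [Resolver object] + [Resolver object]
  take object:  [object] + [object] + [object]

[Emitter, Optimizer, Node, Walker, Printer, Binder, Resolver, object]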